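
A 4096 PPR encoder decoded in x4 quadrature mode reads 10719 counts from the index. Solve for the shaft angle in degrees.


angle = counts * 360 / (PPR*4) = 10719 * 360 / 16384 = 235.5249

235.5249 degrees


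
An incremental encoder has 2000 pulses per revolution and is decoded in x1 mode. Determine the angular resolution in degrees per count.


resolution = 360 / (PPR * 1) = 360 / 2000 = 0.1800

0.1800 degrees


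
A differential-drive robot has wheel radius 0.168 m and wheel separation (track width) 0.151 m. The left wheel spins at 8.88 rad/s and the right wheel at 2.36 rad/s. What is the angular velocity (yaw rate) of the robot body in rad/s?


omega = r*(wR - wL)/L = 0.168*(2.36 - (8.88))/0.151 = -7.2540

-7.2540 rad/s


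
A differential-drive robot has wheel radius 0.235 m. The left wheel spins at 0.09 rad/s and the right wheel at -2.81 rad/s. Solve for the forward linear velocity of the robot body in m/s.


v = r*(wR + wL)/2 = 0.235*(-2.81 + 0.09)/2 = -0.3196

-0.3196 m/s


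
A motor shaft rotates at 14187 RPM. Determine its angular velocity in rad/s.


omega = 14187 * 2*pi/60 = 1485.6592

1485.6592 rad/s


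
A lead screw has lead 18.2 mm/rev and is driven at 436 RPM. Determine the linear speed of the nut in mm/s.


v = lead * (RPM/60) = 18.2*436/60 = 132.2533

132.2533 mm/s


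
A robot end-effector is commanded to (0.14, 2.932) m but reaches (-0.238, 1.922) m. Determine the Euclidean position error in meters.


dx = -0.238 - (0.14) = -0.3780, dy = 1.922 - (2.932) = -1.0100
err = sqrt(0.142884 + 1.020100) = 1.0784

1.0784 m


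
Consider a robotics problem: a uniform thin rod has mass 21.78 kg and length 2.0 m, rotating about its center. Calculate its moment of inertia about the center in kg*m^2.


I = (1/12)*m*L^2 = (1/12)*21.78*2.0^2 = 7.2600

7.2600 kg*m^2


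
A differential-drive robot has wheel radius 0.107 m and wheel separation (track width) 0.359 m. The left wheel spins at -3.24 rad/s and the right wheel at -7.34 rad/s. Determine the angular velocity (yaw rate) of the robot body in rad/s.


omega = r*(wR - wL)/L = 0.107*(-7.34 - (-3.24))/0.359 = -1.2220

-1.2220 rad/s


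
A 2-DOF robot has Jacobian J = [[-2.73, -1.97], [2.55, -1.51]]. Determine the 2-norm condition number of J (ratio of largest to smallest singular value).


JJ^T eigenvalues: trace(JJ^T) = 20.1164, det(JJ^T) = det(J)^2 = 83.64565764
s_max^2 = (20.1164 + sqrt(70.08691840))/2 = 14.24409651
s_min^2 = (20.1164 - sqrt(70.08691840))/2 = 5.87230349
kappa = s_max/s_min = sqrt(14.24409651/5.87230349) = 1.5574

1.5574


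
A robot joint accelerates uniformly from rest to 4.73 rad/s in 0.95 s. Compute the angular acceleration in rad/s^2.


alpha = delta_omega / t = 4.73 / 0.95 = 4.9789

4.9789 rad/s^2


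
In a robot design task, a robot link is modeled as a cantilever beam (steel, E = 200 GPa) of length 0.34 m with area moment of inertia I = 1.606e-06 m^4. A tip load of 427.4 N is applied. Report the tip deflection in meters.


delta = F*L^3/(3*E*I) = 427.4*0.34^3/(3*2.000e+11*1.606e-06)
      = 16.7985296/963600 = 1.7433e-05

1.7433e-05 m


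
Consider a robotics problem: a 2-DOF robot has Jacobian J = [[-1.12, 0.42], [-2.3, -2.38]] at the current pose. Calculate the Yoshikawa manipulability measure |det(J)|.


det(J) = -1.12*-2.38 - (0.42)*(-2.3) = 3.6316
|det(J)| = 3.6316

3.6316


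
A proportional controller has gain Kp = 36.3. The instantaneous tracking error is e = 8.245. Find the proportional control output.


u_P = Kp * e = 36.3 * 8.245 = 299.2935

299.2935


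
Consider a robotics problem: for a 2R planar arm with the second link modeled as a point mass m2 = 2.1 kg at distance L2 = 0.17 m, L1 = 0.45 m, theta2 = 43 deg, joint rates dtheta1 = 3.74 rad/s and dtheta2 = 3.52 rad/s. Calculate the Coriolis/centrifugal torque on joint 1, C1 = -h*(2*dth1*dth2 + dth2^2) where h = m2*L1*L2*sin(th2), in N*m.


h = m2*L1*L2*sin(th2) = 2.1*0.45*0.17*sin(43 deg) = 0.109563
C1 = -h*(2*3.74*3.52 + 3.52^2) = -0.109563*38.7200 = -4.2423

-4.2423 N*m


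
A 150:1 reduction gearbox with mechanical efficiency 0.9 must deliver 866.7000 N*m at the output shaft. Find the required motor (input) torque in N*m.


tau_in = tau_out / (N * eta) = 866.7000 / (150 * 0.9) = 6.4200

6.4200 N*m


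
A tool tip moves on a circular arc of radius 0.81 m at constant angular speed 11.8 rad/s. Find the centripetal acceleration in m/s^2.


a_c = omega^2 * r = 11.8^2 * 0.81 = 112.7844

112.7844 m/s^2


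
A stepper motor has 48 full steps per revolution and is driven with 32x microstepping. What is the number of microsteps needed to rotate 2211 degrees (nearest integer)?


step_size = 360/(48*32) = 360/1536 = 0.234375 deg
n = 2211/(360/1536) = 2211*1536/360 = 9433.6000 -> 9434

9434 steps


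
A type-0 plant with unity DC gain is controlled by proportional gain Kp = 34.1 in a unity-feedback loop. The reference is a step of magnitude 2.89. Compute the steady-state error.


e_ss = R/(1 + Kp) = 2.89/(1 + 34.1) = 2.89/35.1000 = 0.0823

0.0823


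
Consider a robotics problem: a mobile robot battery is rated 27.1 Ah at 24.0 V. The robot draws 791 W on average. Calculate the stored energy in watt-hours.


E = capacity * V = 27.1*24.0 = 650.4000

650.4000 Wh


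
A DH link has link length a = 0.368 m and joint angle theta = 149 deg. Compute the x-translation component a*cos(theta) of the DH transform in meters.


a*cos(theta) = 0.368*cos(149 deg) = -0.3154

-0.3154 m


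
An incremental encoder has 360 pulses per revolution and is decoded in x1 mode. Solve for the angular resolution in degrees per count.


resolution = 360 / (PPR * 1) = 360 / 360 = 1.0000

1.0000 degrees


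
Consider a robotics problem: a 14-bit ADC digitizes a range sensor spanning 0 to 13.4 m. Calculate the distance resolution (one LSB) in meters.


res = range / 2^n = 13.4/2^14 = 13.4/16384 = 8.1787e-04

8.1787e-04 m


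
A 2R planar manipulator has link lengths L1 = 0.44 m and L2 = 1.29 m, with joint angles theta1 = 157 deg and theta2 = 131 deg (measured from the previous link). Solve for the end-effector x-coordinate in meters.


x = L1*cos(th1) + L2*cos(th1+th2) = 0.44*cos(157 deg) + 1.29*cos(288 deg) = -0.0064

-0.0064 m


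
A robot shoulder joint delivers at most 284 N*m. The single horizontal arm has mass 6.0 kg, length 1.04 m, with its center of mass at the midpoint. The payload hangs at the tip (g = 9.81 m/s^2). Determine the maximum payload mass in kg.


tau_arm = m_arm*g*(L/2) = 6.0*9.81*1.04/2 = 30.6072 N*m
tau_payload = tau_max - tau_arm = 284 - 30.6072 = 253.3928
m_payload = tau_payload / (g*L) = 253.3928 / (9.81*1.04) = 24.8366

24.8366 kg


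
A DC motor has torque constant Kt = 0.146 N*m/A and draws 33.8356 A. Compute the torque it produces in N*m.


tau = Kt * I = 0.146*33.8356 = 4.9400

4.9400 N*m


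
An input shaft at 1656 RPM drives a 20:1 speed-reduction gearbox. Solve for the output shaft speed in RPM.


omega_out = omega_in / N = 1656 / 20 = 82.8000

82.8000 RPM


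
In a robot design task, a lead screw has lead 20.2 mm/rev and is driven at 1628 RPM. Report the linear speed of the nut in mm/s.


v = lead * (RPM/60) = 20.2*1628/60 = 548.0933

548.0933 mm/s


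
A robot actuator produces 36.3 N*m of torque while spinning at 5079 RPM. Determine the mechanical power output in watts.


omega = 5079 * 2*pi/60 = 531.871636 rad/s
P = tau * omega = 36.3 * 531.871636 = 19306.9404

19306.9404 W


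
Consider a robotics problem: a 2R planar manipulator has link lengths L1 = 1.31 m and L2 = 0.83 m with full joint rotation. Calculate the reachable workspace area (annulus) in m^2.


r_max = L1 + L2 = 2.1400, r_min = |L1 - L2| = 0.4800
A = pi*(r_max^2 - r_min^2) = pi*(4.5796 - 0.2304) = 13.6634

13.6634 m^2


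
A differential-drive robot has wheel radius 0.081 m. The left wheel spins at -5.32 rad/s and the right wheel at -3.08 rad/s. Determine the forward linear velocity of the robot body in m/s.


v = r*(wR + wL)/2 = 0.081*(-3.08 + -5.32)/2 = -0.3402

-0.3402 m/s


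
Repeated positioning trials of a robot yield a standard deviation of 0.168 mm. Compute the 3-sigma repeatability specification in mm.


repeatability = 3*sigma = 3*0.168 = 0.5040

0.5040 mm


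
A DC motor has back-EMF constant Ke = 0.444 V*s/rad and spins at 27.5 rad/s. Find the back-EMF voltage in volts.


V_emf = Ke * omega = 0.444*27.5 = 12.2100

12.2100 V


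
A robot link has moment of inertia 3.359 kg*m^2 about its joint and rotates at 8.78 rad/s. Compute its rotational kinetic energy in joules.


KE = (1/2)*I*omega^2 = 0.5*3.359*8.78^2 = 129.4700

129.4700 J


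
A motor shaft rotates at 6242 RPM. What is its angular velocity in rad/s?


omega = 6242 * 2*pi/60 = 653.6607

653.6607 rad/s


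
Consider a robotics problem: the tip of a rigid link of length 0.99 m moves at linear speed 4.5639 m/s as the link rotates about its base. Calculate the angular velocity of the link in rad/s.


omega = v / L = 4.5639 / 0.99 = 4.6100

4.6100 rad/s


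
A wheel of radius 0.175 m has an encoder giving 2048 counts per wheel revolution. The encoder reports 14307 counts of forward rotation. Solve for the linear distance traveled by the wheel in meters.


revs = 14307/2048 = 6.985840
d = revs * 2*pi*r = 6.985840 * 2*pi*0.175 = 7.6813

7.6813 m


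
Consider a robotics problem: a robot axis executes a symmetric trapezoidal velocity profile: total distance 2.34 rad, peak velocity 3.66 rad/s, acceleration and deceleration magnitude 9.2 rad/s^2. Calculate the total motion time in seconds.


t_acc = v/a = 3.66/9.2 = 0.397826 s
d_acc = v^2/(2a) = 0.728022 rad (each ramp)
d_cruise = 2.34 - 2*0.728022 = 0.883956 rad
t_cruise = 0.883956/3.66 = 0.241518 s
t_total = 2*0.397826 + 0.241518 = 1.0372

1.0372 s


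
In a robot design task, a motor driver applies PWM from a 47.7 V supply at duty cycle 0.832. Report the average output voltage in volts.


V_avg = V_supply * D = 47.7*0.832 = 39.6864

39.6864 V


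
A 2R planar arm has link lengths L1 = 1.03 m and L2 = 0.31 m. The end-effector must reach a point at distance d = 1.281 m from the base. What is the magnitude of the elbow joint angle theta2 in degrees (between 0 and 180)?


cos(th2) = (d^2 - L1^2 - L2^2)/(2*L1*L2) = (1.281^2 - 1.03^2 - 0.31^2)/(2*1.03*0.31) = 0.75784685
th2 = acos(0.75784685) = 40.7253 deg

40.7253 degrees


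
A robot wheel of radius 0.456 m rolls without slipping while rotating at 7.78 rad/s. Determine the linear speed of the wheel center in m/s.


v = omega * r = 7.78 * 0.456 = 3.5477

3.5477 m/s


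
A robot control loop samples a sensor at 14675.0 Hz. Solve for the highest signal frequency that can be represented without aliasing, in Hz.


f_max = f_s/2 = 14675.0/2 = 7337.5000

7337.5000 Hz


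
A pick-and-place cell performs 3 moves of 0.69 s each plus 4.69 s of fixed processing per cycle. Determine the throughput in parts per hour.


T_cycle = 3*0.69 + 4.69 = 6.7600 s
rate = 3600/T = 532.5444

532.5444 parts/hour


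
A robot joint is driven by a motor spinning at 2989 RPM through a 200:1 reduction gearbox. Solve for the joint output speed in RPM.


omega_joint = omega_motor / N = 2989 / 200 = 14.9450

14.9450 RPM


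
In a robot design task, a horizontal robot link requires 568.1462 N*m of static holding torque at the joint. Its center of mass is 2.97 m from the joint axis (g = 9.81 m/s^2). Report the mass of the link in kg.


m = tau / (g*L) = 568.1462 / (9.81 * 2.97) = 19.5000

19.5000 kg


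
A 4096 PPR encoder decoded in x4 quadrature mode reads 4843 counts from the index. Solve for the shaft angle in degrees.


angle = counts * 360 / (PPR*4) = 4843 * 360 / 16384 = 106.4136

106.4136 degrees


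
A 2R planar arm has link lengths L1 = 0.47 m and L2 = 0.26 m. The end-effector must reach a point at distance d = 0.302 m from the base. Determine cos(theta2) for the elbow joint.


cos(th2) = (d^2 - L1^2 - L2^2)/(2*L1*L2) = (0.302^2 - 0.47^2 - 0.26^2)/(2*0.47*0.26) = -0.8073

-0.8073


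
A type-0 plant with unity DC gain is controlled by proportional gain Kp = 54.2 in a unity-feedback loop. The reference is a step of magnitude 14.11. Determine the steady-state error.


e_ss = R/(1 + Kp) = 14.11/(1 + 54.2) = 14.11/55.2000 = 0.2556

0.2556


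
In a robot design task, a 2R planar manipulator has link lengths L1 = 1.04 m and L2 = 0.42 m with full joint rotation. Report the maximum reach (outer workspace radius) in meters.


r_max = L1 + L2 = 1.04 + 0.42 = 1.4600

1.4600 m


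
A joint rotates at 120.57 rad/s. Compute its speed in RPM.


RPM = 120.57 * 60/(2*pi) = 1151.3587

1151.3587 RPM


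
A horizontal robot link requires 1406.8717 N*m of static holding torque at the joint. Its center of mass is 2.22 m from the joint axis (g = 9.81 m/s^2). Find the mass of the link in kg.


m = tau / (g*L) = 1406.8717 / (9.81 * 2.22) = 64.6000

64.6000 kg


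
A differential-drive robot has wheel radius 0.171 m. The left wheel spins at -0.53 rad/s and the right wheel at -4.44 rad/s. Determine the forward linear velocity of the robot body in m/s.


v = r*(wR + wL)/2 = 0.171*(-4.44 + -0.53)/2 = -0.4249

-0.4249 m/s


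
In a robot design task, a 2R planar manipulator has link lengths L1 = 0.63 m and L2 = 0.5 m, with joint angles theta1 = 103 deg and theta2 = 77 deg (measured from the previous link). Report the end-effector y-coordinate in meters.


y = L1*sin(th1) + L2*sin(th1+th2) = 0.63*sin(103 deg) + 0.5*sin(180 deg) = 0.6139

0.6139 m


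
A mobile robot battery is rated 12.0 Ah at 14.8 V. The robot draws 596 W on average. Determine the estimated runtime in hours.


E = 12.0*14.8 = 177.6000 Wh
t = E/P = 177.6000/596 = 0.2980

0.2980 hours


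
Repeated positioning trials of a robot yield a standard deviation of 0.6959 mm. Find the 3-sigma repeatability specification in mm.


repeatability = 3*sigma = 3*0.6959 = 2.0877

2.0877 mm


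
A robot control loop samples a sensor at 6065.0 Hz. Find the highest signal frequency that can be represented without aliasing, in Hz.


f_max = f_s/2 = 6065.0/2 = 3032.5000

3032.5000 Hz


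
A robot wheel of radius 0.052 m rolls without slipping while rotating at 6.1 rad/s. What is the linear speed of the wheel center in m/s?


v = omega * r = 6.1 * 0.052 = 0.3172

0.3172 m/s


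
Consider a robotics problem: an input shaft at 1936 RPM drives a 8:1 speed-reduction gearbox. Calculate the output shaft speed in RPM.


omega_out = omega_in / N = 1936 / 8 = 242.0000

242.0000 RPM


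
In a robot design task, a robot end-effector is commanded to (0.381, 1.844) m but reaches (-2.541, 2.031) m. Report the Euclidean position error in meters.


dx = -2.541 - (0.381) = -2.9220, dy = 2.031 - (1.844) = 0.1870
err = sqrt(8.538084 + 0.034969) = 2.9280

2.9280 m


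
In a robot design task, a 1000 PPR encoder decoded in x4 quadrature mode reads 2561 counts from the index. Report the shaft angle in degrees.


angle = counts * 360 / (PPR*4) = 2561 * 360 / 4000 = 230.4900

230.4900 degrees


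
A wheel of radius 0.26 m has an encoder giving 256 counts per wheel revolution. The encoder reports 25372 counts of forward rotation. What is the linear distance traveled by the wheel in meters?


revs = 25372/256 = 99.109375
d = revs * 2*pi*r = 99.109375 * 2*pi*0.26 = 161.9079

161.9079 m


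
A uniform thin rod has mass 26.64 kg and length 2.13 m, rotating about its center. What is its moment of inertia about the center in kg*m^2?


I = (1/12)*m*L^2 = (1/12)*26.64*2.13^2 = 10.0719

10.0719 kg*m^2


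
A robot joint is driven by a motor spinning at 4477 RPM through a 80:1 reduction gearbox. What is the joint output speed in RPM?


omega_joint = omega_motor / N = 4477 / 80 = 55.9625

55.9625 RPM


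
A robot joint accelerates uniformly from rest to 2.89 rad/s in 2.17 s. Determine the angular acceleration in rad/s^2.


alpha = delta_omega / t = 2.89 / 2.17 = 1.3318

1.3318 rad/s^2


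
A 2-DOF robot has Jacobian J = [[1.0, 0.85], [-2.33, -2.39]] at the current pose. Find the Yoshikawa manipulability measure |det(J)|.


det(J) = 1.0*-2.39 - (0.85)*(-2.33) = -0.4095
|det(J)| = 0.4095

0.4095


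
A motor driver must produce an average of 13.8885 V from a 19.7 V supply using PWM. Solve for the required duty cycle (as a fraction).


D = V_avg/V_supply = 13.8885/19.7 = 0.7050

0.7050


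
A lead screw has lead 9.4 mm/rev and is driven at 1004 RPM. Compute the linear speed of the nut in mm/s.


v = lead * (RPM/60) = 9.4*1004/60 = 157.2933

157.2933 mm/s


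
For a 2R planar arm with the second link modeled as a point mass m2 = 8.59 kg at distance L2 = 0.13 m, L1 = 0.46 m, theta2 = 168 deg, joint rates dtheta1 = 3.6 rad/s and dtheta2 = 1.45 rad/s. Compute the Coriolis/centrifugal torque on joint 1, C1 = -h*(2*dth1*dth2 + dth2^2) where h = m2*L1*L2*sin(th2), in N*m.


h = m2*L1*L2*sin(th2) = 8.59*0.46*0.13*sin(168 deg) = 0.106800
C1 = -h*(2*3.6*1.45 + 1.45^2) = -0.106800*12.5425 = -1.3395

-1.3395 N*m


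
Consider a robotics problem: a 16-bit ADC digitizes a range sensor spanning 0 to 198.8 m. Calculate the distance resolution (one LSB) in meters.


res = range / 2^n = 198.8/2^16 = 198.8/65536 = 0.0030

0.0030 m


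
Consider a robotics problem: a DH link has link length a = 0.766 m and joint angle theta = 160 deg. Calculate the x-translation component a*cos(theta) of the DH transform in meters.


a*cos(theta) = 0.766*cos(160 deg) = -0.7198

-0.7198 m


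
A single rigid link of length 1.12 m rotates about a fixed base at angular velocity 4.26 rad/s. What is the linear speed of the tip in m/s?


v = L*omega = 1.12 * 4.26 = 4.7712

4.7712 m/s


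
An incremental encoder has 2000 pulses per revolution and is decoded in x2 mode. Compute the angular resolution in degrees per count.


resolution = 360 / (PPR * 2) = 360 / 4000 = 0.0900

0.0900 degrees


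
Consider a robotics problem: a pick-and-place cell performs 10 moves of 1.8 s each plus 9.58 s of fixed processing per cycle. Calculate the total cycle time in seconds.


T = 10*1.8 + 9.58 = 27.5800

27.5800 s


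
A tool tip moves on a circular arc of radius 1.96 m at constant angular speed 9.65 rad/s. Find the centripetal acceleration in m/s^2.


a_c = omega^2 * r = 9.65^2 * 1.96 = 182.5201

182.5201 m/s^2


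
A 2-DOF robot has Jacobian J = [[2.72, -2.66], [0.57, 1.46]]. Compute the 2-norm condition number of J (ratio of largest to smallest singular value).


JJ^T eigenvalues: trace(JJ^T) = 16.9305, det(JJ^T) = det(J)^2 = 30.11155876
s_max^2 = (16.9305 + sqrt(166.19559521))/2 = 14.91109353
s_min^2 = (16.9305 - sqrt(166.19559521))/2 = 2.01940647
kappa = s_max/s_min = sqrt(14.91109353/2.01940647) = 2.7173

2.7173


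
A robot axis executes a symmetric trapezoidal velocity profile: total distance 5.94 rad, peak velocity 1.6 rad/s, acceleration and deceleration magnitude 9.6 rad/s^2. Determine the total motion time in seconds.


t_acc = v/a = 1.6/9.6 = 0.166667 s
d_acc = v^2/(2a) = 0.133333 rad (each ramp)
d_cruise = 5.94 - 2*0.133333 = 5.673334 rad
t_cruise = 5.673334/1.6 = 3.545834 s
t_total = 2*0.166667 + 3.545834 = 3.8792

3.8792 s


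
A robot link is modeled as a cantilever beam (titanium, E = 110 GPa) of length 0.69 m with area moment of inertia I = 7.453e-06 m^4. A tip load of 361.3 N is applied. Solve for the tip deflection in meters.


delta = F*L^3/(3*E*I) = 361.3*0.69^3/(3*1.100e+11*7.453e-06)
      = 118.6903017/2459490 = 4.8258e-05

4.8258e-05 m


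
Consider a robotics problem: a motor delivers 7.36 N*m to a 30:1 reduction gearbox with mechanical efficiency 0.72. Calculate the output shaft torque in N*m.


tau_out = tau_in * N * eta = 7.36 * 30 * 0.72 = 158.9760

158.9760 N*m


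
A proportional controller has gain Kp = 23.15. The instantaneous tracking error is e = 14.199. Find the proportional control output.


u_P = Kp * e = 23.15 * 14.199 = 328.7068

328.7068


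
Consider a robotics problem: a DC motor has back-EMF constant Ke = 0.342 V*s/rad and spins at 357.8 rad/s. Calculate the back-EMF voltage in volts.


V_emf = Ke * omega = 0.342*357.8 = 122.3676

122.3676 V


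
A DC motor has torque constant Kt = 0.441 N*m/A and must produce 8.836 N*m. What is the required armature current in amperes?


I = tau / Kt = 8.836/0.441 = 20.0363

20.0363 A


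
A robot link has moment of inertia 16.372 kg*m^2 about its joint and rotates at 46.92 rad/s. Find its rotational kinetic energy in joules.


KE = (1/2)*I*omega^2 = 0.5*16.372*46.92^2 = 18021.3677

18021.3677 J


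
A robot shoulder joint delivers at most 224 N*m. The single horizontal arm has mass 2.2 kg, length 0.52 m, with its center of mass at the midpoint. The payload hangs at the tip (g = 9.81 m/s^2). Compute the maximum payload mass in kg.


tau_arm = m_arm*g*(L/2) = 2.2*9.81*0.52/2 = 5.6113 N*m
tau_payload = tau_max - tau_arm = 224 - 5.6113 = 218.3887
m_payload = tau_payload / (g*L) = 218.3887 / (9.81*0.52) = 42.8112

42.8112 kg


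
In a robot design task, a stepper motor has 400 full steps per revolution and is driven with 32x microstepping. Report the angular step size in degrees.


step = 360/(400*32) = 360/12800 = 0.0281

0.0281 degrees


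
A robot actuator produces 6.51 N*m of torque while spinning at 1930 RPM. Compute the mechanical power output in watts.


omega = 1930 * 2*pi/60 = 202.109127 rad/s
P = tau * omega = 6.51 * 202.109127 = 1315.7304

1315.7304 W


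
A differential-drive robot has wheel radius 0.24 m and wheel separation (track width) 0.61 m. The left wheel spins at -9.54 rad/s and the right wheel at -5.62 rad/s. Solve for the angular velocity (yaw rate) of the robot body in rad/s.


omega = r*(wR - wL)/L = 0.24*(-5.62 - (-9.54))/0.61 = 1.5423

1.5423 rad/s


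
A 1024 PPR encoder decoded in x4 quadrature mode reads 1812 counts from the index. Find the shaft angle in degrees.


angle = counts * 360 / (PPR*4) = 1812 * 360 / 4096 = 159.2578

159.2578 degrees


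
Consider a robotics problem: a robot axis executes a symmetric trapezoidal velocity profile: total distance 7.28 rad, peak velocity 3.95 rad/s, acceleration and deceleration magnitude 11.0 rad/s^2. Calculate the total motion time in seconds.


t_acc = v/a = 3.95/11.0 = 0.359091 s
d_acc = v^2/(2a) = 0.709205 rad (each ramp)
d_cruise = 7.28 - 2*0.709205 = 5.861590 rad
t_cruise = 5.861590/3.95 = 1.483947 s
t_total = 2*0.359091 + 1.483947 = 2.2021

2.2021 s


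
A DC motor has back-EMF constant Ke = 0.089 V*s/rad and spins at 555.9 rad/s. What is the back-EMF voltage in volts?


V_emf = Ke * omega = 0.089*555.9 = 49.4751

49.4751 V


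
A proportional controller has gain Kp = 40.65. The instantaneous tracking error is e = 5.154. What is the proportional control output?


u_P = Kp * e = 40.65 * 5.154 = 209.5101

209.5101


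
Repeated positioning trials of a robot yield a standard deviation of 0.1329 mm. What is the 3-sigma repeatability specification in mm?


repeatability = 3*sigma = 3*0.1329 = 0.3987

0.3987 mm


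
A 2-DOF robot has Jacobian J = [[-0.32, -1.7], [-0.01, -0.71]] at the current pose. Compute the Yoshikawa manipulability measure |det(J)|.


det(J) = -0.32*-0.71 - (-1.7)*(-0.01) = 0.2102
|det(J)| = 0.2102

0.2102


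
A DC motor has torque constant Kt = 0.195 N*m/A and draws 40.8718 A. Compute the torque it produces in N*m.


tau = Kt * I = 0.195*40.8718 = 7.9700

7.9700 N*m


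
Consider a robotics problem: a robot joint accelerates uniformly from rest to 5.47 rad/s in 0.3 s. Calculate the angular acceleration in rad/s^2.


alpha = delta_omega / t = 5.47 / 0.3 = 18.2333

18.2333 rad/s^2


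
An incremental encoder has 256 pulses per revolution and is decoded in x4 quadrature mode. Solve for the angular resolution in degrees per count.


resolution = 360 / (PPR * 4) = 360 / 1024 = 0.3516

0.3516 degrees


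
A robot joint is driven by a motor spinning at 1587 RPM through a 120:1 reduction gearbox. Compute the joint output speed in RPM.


omega_joint = omega_motor / N = 1587 / 120 = 13.2250

13.2250 RPM


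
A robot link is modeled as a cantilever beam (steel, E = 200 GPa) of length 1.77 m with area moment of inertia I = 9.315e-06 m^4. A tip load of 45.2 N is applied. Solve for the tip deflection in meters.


delta = F*L^3/(3*E*I) = 45.2*1.77^3/(3*2.000e+11*9.315e-06)
      = 250.6445316/5589000 = 4.4846e-05

4.4846e-05 m


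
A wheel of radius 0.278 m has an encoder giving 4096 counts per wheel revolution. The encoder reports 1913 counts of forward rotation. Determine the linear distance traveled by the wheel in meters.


revs = 1913/4096 = 0.467041
d = revs * 2*pi*r = 0.467041 * 2*pi*0.278 = 0.8158

0.8158 m


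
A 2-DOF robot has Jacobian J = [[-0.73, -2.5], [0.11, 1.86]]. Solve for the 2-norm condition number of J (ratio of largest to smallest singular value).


JJ^T eigenvalues: trace(JJ^T) = 10.2546, det(JJ^T) = det(J)^2 = 1.17245584
s_max^2 = (10.2546 + sqrt(100.46699780))/2 = 10.13896135
s_min^2 = (10.2546 - sqrt(100.46699780))/2 = 0.11563865
kappa = s_max/s_min = sqrt(10.13896135/0.11563865) = 9.3637

9.3637


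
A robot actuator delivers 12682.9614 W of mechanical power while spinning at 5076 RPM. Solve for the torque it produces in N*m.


omega = 5076 * 2*pi/60 = 531.557477 rad/s
tau = P / omega = 12682.9614 / 531.557477 = 23.8600

23.8600 N*m


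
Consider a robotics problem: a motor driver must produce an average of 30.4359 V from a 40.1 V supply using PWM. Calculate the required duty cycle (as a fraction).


D = V_avg/V_supply = 30.4359/40.1 = 0.7590

0.7590


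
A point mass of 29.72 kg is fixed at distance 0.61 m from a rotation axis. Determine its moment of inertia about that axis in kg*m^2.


I = m*r^2 = 29.72*0.61^2 = 11.0588

11.0588 kg*m^2


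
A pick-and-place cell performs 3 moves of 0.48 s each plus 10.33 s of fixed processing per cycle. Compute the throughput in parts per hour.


T_cycle = 3*0.48 + 10.33 = 11.7700 s
rate = 3600/T = 305.8624

305.8624 parts/hour


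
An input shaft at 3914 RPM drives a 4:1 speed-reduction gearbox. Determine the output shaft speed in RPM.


omega_out = omega_in / N = 3914 / 4 = 978.5000

978.5000 RPM


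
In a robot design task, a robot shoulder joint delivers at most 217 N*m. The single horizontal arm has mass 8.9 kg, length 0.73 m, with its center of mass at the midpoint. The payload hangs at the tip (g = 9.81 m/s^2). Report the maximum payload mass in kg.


tau_arm = m_arm*g*(L/2) = 8.9*9.81*0.73/2 = 31.8678 N*m
tau_payload = tau_max - tau_arm = 217 - 31.8678 = 185.1322
m_payload = tau_payload / (g*L) = 185.1322 / (9.81*0.73) = 25.8518

25.8518 kg


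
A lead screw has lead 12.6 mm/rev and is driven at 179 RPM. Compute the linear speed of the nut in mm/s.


v = lead * (RPM/60) = 12.6*179/60 = 37.5900

37.5900 mm/s


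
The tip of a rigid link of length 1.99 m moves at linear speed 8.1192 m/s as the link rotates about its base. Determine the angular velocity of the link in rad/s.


omega = v / L = 8.1192 / 1.99 = 4.0800

4.0800 rad/s


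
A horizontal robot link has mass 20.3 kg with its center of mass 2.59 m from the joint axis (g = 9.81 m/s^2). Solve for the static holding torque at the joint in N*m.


tau = m*g*L = 20.3 * 9.81 * 2.59 = 515.7804

515.7804 N*m


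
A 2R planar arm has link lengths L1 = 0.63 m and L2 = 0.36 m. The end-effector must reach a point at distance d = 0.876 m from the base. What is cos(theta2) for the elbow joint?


cos(th2) = (d^2 - L1^2 - L2^2)/(2*L1*L2) = (0.876^2 - 0.63^2 - 0.36^2)/(2*0.63*0.36) = 0.5310

0.5310


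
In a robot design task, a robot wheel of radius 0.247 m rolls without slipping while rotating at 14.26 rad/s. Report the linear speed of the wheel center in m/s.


v = omega * r = 14.26 * 0.247 = 3.5222

3.5222 m/s


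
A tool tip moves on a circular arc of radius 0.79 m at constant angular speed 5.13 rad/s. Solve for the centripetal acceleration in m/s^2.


a_c = omega^2 * r = 5.13^2 * 0.79 = 20.7904

20.7904 m/s^2


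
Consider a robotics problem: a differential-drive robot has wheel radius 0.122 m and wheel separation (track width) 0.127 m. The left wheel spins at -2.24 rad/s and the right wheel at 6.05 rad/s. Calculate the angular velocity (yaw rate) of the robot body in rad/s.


omega = r*(wR - wL)/L = 0.122*(6.05 - (-2.24))/0.127 = 7.9636

7.9636 rad/s


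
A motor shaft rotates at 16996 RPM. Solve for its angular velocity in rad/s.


omega = 16996 * 2*pi/60 = 1779.8170

1779.8170 rad/s


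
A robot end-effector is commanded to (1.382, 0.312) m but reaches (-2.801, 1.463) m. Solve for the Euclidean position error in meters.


dx = -2.801 - (1.382) = -4.1830, dy = 1.463 - (0.312) = 1.1510
err = sqrt(17.497489 + 1.324801) = 4.3385

4.3385 m


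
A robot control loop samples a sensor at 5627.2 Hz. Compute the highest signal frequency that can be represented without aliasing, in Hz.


f_max = f_s/2 = 5627.2/2 = 2813.6000

2813.6000 Hz


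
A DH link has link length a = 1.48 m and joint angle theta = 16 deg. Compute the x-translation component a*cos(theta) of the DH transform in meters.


a*cos(theta) = 1.48*cos(16 deg) = 1.4227

1.4227 m


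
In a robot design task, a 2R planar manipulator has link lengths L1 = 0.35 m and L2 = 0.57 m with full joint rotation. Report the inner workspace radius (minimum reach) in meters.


r_min = |L1 - L2| = |0.35 - 0.57| = 0.2200

0.2200 m


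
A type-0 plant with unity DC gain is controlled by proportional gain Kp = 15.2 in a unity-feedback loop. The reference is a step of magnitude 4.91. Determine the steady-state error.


e_ss = R/(1 + Kp) = 4.91/(1 + 15.2) = 4.91/16.2000 = 0.3031

0.3031


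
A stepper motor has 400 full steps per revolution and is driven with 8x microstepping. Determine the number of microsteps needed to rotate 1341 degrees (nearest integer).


step_size = 360/(400*8) = 360/3200 = 0.112500 deg
n = 1341/(360/3200) = 1341*3200/360 = 11920

11920 steps


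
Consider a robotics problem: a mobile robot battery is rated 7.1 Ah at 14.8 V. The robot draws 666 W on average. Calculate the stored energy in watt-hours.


E = capacity * V = 7.1*14.8 = 105.0800

105.0800 Wh


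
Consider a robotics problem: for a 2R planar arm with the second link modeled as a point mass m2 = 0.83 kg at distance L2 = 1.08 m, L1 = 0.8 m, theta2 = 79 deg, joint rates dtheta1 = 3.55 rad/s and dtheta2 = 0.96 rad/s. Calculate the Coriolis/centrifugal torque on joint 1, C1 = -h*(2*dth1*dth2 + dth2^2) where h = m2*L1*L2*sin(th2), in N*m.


h = m2*L1*L2*sin(th2) = 0.83*0.8*1.08*sin(79 deg) = 0.703944
C1 = -h*(2*3.55*0.96 + 0.96^2) = -0.703944*7.7376 = -5.4468

-5.4468 N*m


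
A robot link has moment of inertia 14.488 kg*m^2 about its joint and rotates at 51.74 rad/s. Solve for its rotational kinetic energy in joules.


KE = (1/2)*I*omega^2 = 0.5*14.488*51.74^2 = 19392.3879

19392.3879 J


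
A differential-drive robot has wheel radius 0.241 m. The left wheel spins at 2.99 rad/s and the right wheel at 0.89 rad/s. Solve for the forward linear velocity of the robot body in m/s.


v = r*(wR + wL)/2 = 0.241*(0.89 + 2.99)/2 = 0.4675

0.4675 m/s


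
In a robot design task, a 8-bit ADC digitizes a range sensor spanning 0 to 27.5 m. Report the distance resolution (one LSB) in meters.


res = range / 2^n = 27.5/2^8 = 27.5/256 = 0.1074

0.1074 m


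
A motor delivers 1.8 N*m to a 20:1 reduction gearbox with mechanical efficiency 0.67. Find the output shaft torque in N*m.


tau_out = tau_in * N * eta = 1.8 * 20 * 0.67 = 24.1200

24.1200 N*m


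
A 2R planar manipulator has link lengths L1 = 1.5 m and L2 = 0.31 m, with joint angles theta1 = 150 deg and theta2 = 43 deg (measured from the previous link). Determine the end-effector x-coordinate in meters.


x = L1*cos(th1) + L2*cos(th1+th2) = 1.5*cos(150 deg) + 0.31*cos(193 deg) = -1.6011

-1.6011 m


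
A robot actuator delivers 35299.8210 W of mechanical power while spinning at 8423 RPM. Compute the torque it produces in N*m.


omega = 8423 * 2*pi/60 = 882.054497 rad/s
tau = P / omega = 35299.8210 / 882.054497 = 40.0200

40.0200 N*m


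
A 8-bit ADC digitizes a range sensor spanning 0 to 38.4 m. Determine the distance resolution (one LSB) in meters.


res = range / 2^n = 38.4/2^8 = 38.4/256 = 0.1500

0.1500 m


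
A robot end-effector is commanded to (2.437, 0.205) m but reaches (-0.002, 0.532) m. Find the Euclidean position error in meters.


dx = -0.002 - (2.437) = -2.4390, dy = 0.532 - (0.205) = 0.3270
err = sqrt(5.948721 + 0.106929) = 2.4608

2.4608 m


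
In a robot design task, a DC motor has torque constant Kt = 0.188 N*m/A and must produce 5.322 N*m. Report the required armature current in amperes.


I = tau / Kt = 5.322/0.188 = 28.3085

28.3085 A


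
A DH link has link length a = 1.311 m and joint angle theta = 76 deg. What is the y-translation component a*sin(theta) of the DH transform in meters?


a*sin(theta) = 1.311*sin(76 deg) = 1.2721

1.2721 m


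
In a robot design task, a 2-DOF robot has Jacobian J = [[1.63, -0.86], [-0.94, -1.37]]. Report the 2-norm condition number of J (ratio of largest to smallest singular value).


JJ^T eigenvalues: trace(JJ^T) = 6.1570, det(JJ^T) = det(J)^2 = 9.25072225
s_max^2 = (6.1570 + sqrt(0.90576000))/2 = 3.55435712
s_min^2 = (6.1570 - sqrt(0.90576000))/2 = 2.60264288
kappa = s_max/s_min = sqrt(3.55435712/2.60264288) = 1.1686

1.1686


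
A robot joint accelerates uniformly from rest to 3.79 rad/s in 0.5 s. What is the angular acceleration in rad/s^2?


alpha = delta_omega / t = 3.79 / 0.5 = 7.5800

7.5800 rad/s^2


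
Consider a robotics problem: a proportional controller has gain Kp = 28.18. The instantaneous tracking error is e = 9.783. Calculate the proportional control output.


u_P = Kp * e = 28.18 * 9.783 = 275.6849

275.6849


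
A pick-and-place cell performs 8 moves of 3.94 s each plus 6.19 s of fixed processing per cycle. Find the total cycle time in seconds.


T = 8*3.94 + 6.19 = 37.7100

37.7100 s


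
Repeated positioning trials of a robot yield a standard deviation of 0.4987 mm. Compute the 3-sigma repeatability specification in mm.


repeatability = 3*sigma = 3*0.4987 = 1.4961

1.4961 mm


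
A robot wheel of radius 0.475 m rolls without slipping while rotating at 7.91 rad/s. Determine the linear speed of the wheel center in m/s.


v = omega * r = 7.91 * 0.475 = 3.7572

3.7572 m/s


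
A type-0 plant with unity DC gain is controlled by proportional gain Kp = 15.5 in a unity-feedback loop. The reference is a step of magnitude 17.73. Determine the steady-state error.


e_ss = R/(1 + Kp) = 17.73/(1 + 15.5) = 17.73/16.5000 = 1.0745

1.0745


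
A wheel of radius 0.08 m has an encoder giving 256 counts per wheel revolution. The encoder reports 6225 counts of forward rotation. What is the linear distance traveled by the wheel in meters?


revs = 6225/256 = 24.316406
d = revs * 2*pi*r = 24.316406 * 2*pi*0.08 = 12.2228

12.2228 m


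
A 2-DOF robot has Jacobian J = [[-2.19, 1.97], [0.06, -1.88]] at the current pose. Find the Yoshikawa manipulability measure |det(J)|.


det(J) = -2.19*-1.88 - (1.97)*(0.06) = 3.9990
|det(J)| = 3.9990

3.9990


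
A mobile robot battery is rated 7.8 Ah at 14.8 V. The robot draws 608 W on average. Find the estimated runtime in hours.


E = 7.8*14.8 = 115.4400 Wh
t = E/P = 115.4400/608 = 0.1899

0.1899 hours


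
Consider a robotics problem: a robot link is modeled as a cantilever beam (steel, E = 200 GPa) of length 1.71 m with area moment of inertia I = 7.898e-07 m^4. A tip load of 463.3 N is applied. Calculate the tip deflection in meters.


delta = F*L^3/(3*E*I) = 463.3*1.71^3/(3*2.000e+11*7.898e-07)
      = 2316.5977563/473880 = 0.0049

0.0049 m


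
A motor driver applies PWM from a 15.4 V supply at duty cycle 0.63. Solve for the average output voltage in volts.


V_avg = V_supply * D = 15.4*0.63 = 9.7020

9.7020 V


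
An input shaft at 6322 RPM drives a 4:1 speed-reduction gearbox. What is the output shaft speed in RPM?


omega_out = omega_in / N = 6322 / 4 = 1580.5000

1580.5000 RPM


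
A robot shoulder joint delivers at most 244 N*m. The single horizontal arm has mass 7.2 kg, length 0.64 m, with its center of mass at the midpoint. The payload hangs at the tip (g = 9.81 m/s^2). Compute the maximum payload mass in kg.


tau_arm = m_arm*g*(L/2) = 7.2*9.81*0.64/2 = 22.6022 N*m
tau_payload = tau_max - tau_arm = 244 - 22.6022 = 221.3978
m_payload = tau_payload / (g*L) = 221.3978 / (9.81*0.64) = 35.2634

35.2634 kg


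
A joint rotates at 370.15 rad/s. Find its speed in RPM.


RPM = 370.15 * 60/(2*pi) = 3534.6721

3534.6721 RPM


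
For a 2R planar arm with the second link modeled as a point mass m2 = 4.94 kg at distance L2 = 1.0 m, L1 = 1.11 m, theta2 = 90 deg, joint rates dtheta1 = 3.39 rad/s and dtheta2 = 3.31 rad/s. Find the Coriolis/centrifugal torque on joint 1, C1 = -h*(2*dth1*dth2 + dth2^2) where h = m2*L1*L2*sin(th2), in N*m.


h = m2*L1*L2*sin(th2) = 4.94*1.11*1.0*sin(90 deg) = 5.483400
C1 = -h*(2*3.39*3.31 + 3.31^2) = -5.483400*33.3979 = -183.1340

-183.1340 N*m


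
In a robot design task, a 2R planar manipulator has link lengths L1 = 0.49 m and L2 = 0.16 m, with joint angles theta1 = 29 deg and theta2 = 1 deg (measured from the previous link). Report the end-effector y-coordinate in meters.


y = L1*sin(th1) + L2*sin(th1+th2) = 0.49*sin(29 deg) + 0.16*sin(30 deg) = 0.3176

0.3176 m


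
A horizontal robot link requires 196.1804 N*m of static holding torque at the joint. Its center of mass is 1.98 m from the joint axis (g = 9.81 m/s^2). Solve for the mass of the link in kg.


m = tau / (g*L) = 196.1804 / (9.81 * 1.98) = 10.1000

10.1000 kg


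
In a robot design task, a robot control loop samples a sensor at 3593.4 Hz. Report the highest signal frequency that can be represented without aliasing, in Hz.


f_max = f_s/2 = 3593.4/2 = 1796.7000

1796.7000 Hz


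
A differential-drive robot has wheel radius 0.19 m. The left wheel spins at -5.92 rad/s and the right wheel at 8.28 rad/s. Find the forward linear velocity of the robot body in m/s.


v = r*(wR + wL)/2 = 0.19*(8.28 + -5.92)/2 = 0.2242

0.2242 m/s


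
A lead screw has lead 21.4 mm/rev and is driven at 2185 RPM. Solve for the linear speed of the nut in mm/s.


v = lead * (RPM/60) = 21.4*2185/60 = 779.3167

779.3167 mm/s


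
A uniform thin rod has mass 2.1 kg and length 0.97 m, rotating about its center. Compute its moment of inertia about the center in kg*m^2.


I = (1/12)*m*L^2 = (1/12)*2.1*0.97^2 = 0.1647

0.1647 kg*m^2


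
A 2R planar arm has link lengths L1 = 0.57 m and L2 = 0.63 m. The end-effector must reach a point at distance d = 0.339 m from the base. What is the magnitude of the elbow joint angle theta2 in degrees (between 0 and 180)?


cos(th2) = (d^2 - L1^2 - L2^2)/(2*L1*L2) = (0.339^2 - 0.57^2 - 0.63^2)/(2*0.57*0.63) = -0.84500000
th2 = acos(-0.84500000) = 147.6719 deg

147.6719 degrees


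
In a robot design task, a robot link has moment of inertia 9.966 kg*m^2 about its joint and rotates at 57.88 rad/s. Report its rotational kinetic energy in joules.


KE = (1/2)*I*omega^2 = 0.5*9.966*57.88^2 = 16693.5204

16693.5204 J


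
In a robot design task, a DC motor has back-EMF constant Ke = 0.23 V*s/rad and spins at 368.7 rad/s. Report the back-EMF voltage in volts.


V_emf = Ke * omega = 0.23*368.7 = 84.8010

84.8010 V


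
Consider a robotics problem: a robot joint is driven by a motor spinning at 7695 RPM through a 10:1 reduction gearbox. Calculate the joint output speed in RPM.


omega_joint = omega_motor / N = 7695 / 10 = 769.5000

769.5000 RPM
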